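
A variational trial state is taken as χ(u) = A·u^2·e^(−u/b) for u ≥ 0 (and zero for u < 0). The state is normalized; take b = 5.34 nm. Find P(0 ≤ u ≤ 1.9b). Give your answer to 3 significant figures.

The probability is P = ∫ |χ|² du over [0, 1.9b].
With A² fixed by ∫|χ|² = 1, i.e. A² = (3·b^5/4)^(−1), substitute and integrate.
Let t = u/b; then A² and the length scale cancel, so P = ∫_{0}^{1.9} t^4·e^(-2·t) dt ÷ ∫_{0}^{∞} t^4·e^(-2·t) dt.
An antiderivative of t^4·e^(-2·t) is -(t^4/2 + t^3 + 3·t^2/2 + 3·t/2 + 3/4)·e^(-2·t); evaluating from 0 to 1.9 gives ≈ 0.24912, while the full integral is 3/4.
The result is P = 0.3322.

P ≈ 0.332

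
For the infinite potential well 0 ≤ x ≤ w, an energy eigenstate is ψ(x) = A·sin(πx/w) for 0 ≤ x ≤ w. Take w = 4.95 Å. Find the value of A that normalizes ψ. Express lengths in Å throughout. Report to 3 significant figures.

A ≈ 0.636 Å^(-1/2)

Require ∫ |ψ|² dx = 1 over the whole domain.
The integral (without the A² prefactor) comes out to w/2.
So A² = (w/2)^(−1).
With w = 4.95: A² = 0.4040 and A = 0.6356.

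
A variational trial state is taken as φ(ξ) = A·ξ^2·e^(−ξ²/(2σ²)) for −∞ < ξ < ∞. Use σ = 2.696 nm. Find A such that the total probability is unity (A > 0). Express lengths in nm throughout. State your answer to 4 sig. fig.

A ≈ 0.07267 nm^(-5/2)

Normalization requires ∫|φ|² dξ = 1, integrated from −∞ to ∞.
With φ = A·ξ^2·e^(−ξ²/(2σ²)), the integral evaluates to A²·[3·√(π)·σ^5/4].
So A² = (3·√(π)·σ^5/4)^(−1).
Plugging in σ = 2.696 yields A = 0.072675.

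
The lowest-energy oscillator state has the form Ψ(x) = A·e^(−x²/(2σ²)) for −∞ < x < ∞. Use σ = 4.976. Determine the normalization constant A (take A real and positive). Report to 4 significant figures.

Normalization requires ∫|Ψ|² dx = 1, integrated from −∞ to ∞.
Using the Gaussian integral ∫_{−∞}^{∞} e^(−αx²) dx = √(π/α), with Ψ = A·e^(−x²/(2σ²)), the integral evaluates to A²·[√(π)·σ].
So A² = (√(π)·σ)^(−1).
Plugging in σ = 4.976 yields A = 0.33672.

A ≈ 0.3367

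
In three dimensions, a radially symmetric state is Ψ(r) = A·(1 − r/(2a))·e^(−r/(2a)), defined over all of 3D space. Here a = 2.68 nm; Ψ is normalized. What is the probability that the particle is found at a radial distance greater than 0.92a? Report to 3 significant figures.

P ≈ 0.969

Integrate the radial probability density 4πr²|Ψ|² over r > 0.92a.
A² is fixed by ∫₀^∞ 4πr²|Ψ|² dr = 1, i.e. A² = (8·π·a^3)^(−1).
Let u = r/a; then A², 4π and the length scale all cancel, so P = ∫_{0.92}^{∞} u^2·(1 - u/2)^2·e^(-u) du ÷ ∫_{0}^{∞} u^2·(1 - u/2)^2·e^(-u) du.
An antiderivative of u^2·(1 - u/2)^2·e^(-u) is -(u^4/4 + u^2 + 2·u + 2)·e^(-u); evaluating from 0.92 to ∞ gives ≈ 1.9390, while the full integral is 2.
The region integral divided by the full integral gives P = 0.9695.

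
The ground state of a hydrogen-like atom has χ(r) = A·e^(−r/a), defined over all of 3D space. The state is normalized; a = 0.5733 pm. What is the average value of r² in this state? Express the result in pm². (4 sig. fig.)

⟨r^2⟩ ≈ 0.9860 pm^2

⟨r²⟩ = ∫ r^2 |χ|² 4πr² dr over the full domain.
With ∫₀^∞ r^4 e^(−αr) dr = 4!/α^5, the ratio of the moment integral to the normalization integral gives ⟨r²⟩ = 3·a^2.
Putting a = 0.5733 gives 0.98602.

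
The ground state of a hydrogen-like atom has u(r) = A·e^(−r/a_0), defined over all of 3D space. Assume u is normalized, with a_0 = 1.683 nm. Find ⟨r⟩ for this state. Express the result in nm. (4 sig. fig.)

⟨r⟩ ≈ 2.525 nm

⟨r⟩ = ∫ r |u|² 4πr² dr over the full domain.
Evaluating both integrals, ⟨r⟩ = 3·a_0/2.
Putting a_0 = 1.683 gives 2.5245.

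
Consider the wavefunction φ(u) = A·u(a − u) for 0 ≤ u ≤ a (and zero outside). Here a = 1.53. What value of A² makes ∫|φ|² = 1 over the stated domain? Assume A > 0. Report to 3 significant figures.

A^2 ≈ 3.58

Normalization requires ∫|φ|² du = 1, integrated from 0 to a.
Expanding the polynomial and integrating term by term, carrying out the integral gives A² · a^5/30.
Substituting a = 1.53 gives A² = 3.578, so A = 1.892.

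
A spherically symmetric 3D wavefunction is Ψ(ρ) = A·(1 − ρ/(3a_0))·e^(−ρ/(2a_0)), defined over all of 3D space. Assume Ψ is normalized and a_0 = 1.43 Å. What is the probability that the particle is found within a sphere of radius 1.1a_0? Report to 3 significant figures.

P ≈ 0.166

P = ∫ |Ψ|² 4πρ² dρ over ρ ≤ 1.1a_0.
The full normalization integral is A²·[8·π·a_0^3/3] = 1, fixing A².
Let u = ρ/a_0; then A², 4π and the length scale all cancel, so P = ∫_{0}^{1.1} u^2·(1 - u/3)^2·e^(-u) du ÷ ∫_{0}^{∞} u^2·(1 - u/3)^2·e^(-u) du.
An antiderivative of u^2·(1 - u/3)^2·e^(-u) is (-u^4 + 2·u^3 - 3·u^2 - 6·u - 6)·e^(-u)/9; evaluating from 0 to 1.1 gives ≈ 0.11069, while the full integral is 2/3.
This evaluates to P = 0.1660.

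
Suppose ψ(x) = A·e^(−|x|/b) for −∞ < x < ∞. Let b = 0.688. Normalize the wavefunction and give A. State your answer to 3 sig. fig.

Require ∫ |ψ|² dx = 1 over the whole domain.
∫|ψ|² dx = A²·(b).
Setting this equal to 1 gives A² = 1/(b).
Substituting b = 0.688 gives A² = 1.453, so A = 1.206.

A ≈ 1.21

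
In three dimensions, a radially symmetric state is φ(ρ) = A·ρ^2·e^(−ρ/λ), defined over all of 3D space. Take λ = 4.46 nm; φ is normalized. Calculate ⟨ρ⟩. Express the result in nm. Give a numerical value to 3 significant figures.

The expectation value is the |φ|²-weighted average of ρ: ∫ ρ|φ|² 4πρ² dρ.
Using ∫₀^∞ ρⁿ e^(−αρ) dρ = n!/αⁿ⁺¹, the ratio of the moment integral to the normalization integral gives ⟨ρ⟩ = 7·λ/2.
Putting λ = 4.46 gives 15.61.

⟨ρ⟩ ≈ 15.6 nm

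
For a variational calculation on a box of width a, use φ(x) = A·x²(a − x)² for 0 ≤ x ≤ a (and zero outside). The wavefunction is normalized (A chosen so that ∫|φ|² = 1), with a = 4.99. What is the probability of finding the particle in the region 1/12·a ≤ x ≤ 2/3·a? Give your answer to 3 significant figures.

P ≈ 0.855

P = ∫_{1/12·a}^{2/3·a} |φ(x)|² dx.
Since A² = 1/(a^9/630), this is the region integral divided by the full normalization integral.
Let u = x/a; then A² and the length scale cancel, so P = ∫_{1/12}^{2/3} u^4·(1 - u)^4 du ÷ ∫_{0}^{1} u^4·(1 - u)^4 du.
With ∫ u^4·(1 - u)^4 du = u^5·(70·u^4 - 315·u^3 + 540·u^2 - 420·u + 126)/630 + C, the region integral is ≈ 0.0013568 and the full one is 1/630.
This works out to P = 0.8548.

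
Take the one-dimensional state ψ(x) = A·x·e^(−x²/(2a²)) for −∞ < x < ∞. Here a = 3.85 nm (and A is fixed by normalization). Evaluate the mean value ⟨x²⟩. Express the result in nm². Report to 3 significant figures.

By definition ⟨x²⟩ = ∫ x^2 |ψ(x)|² dx.
With ∫_{−∞}^{∞} x^(2m) e^(−αx²) dx = (2m−1)!!·√π / (2^m α^(m+1/2)), since the A² factors cancel between numerator and denominator, ⟨x²⟩ = 3·a^2/2.
Putting a = 3.85 gives 22.23.

⟨x^2⟩ ≈ 22.2 nm^2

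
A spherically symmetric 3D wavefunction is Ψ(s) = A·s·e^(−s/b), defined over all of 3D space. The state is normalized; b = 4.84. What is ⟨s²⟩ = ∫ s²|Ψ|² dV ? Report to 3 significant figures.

The expectation value is the |Ψ|²-weighted average of s^2: ∫ s^2|Ψ|² 4πs² ds.
Evaluating both integrals, ⟨s²⟩ = 15·b^2/2.
Putting b = 4.84 gives 175.7.

⟨s^2⟩ ≈ 176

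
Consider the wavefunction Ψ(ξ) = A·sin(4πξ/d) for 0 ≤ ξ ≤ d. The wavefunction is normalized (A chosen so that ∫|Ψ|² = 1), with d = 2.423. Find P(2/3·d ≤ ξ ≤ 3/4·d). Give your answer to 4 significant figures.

P = ∫_{2/3·d}^{3/4·d} |Ψ(ξ)|² dξ.
With A² fixed by ∫|Ψ|² = 1, i.e. A² = (d/2)^(−1), substitute and integrate.
Let u = ξ/d; then A² and the length scale cancel, so P = ∫_{2/3}^{3/4} sin(4·π·u)^2 du ÷ ∫_{0}^{1} sin(4·π·u)^2 du.
Using ∫ sin(4·π·u)^2 du = u/2 - sin(4·π·u)·cos(4·π·u)/(8·π), the numerator is -√(3)/(32·π) + 1/24 and the denominator is 1/2.
This works out to P = (-√(3)/16 + π/12)/π.

P ≈ 0.04888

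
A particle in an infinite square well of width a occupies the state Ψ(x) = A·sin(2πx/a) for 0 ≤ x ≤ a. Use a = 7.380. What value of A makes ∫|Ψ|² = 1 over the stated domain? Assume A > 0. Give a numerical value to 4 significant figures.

The normalization condition is ∫|Ψ|² dx = 1 from 0 to a.
With ∫₀^a sin²(nπx/a) dx = a/2, carrying out the integral gives A² · a/2.
With a = 7.380: A² = 0.27100 and A = 0.52058.

A ≈ 0.5206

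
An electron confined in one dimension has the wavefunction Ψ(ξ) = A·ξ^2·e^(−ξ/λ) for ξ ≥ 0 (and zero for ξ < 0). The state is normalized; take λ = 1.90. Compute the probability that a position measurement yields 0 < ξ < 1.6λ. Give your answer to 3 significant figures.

|Ψ|² is the probability density, so P = ∫_{0}^{1.6λ} |Ψ|² dξ.
Since A² = 1/(3·λ^5/4), this is the region integral divided by the full normalization integral.
Let u = ξ/λ; then A² and the length scale cancel, so P = ∫_{0}^{1.6} u^4·e^(-2·u) du ÷ ∫_{0}^{∞} u^4·e^(-2·u) du.
Using ∫ u^4·e^(-2·u) du = -(u^4/2 + u^3 + 3·u^2/2 + 3·u/2 + 3/4)·e^(-2·u), the numerator is ≈ 0.16454 and the denominator is 3/4.
Taking the ratio, P = 0.2194.

P ≈ 0.219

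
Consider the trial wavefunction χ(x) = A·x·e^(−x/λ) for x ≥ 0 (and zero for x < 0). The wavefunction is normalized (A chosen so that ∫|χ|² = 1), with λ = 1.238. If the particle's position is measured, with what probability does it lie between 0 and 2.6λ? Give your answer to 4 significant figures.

|χ|² is the probability density, so P = ∫_{0}^{2.6λ} |χ|² dx.
The normalization integral ∫|χ|²dx over the whole domain equals λ^3/4·A², and A² cancels in the ratio.
In terms of u = x/λ (A² and the length scale cancel between numerator and denominator), P = [∫_{0}^{2.6} u^2·e^(-2·u) du] / [∫_{0}^{∞} u^2·e^(-2·u) du].
An antiderivative of u^2·e^(-2·u) is -(2·u^2 + 2·u + 1)·e^(-2·u)/4; evaluating from 0 to 2.6 gives 1/4 - 493·e^(-26/5)/100, while the full integral is 1/4.
The result is P = 0.89121.

P ≈ 0.8912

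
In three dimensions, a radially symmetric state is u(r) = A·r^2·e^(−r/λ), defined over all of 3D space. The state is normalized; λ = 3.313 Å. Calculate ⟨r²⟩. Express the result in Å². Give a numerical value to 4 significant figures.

⟨r^2⟩ ≈ 153.7 Å^2

⟨r²⟩ = ∫ r^2 |u|² 4πr² dr over the full domain.
Using ∫₀^∞ rⁿ e^(−αr) dr = n!/αⁿ⁺¹, since the A² factors cancel between numerator and denominator, ⟨r²⟩ = 14·λ^2.
Putting λ = 3.313 gives 153.66.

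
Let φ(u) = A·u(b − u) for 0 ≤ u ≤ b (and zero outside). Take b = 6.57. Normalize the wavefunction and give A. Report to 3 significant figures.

A ≈ 0.0495

Require ∫ |φ|² du = 1 over the whole domain.
Expanding the polynomial and integrating term by term, carrying out the integral gives A² · b^5/30.
Setting this equal to 1 gives A² = 1/(b^5/30).
With b = 6.57: A² = 0.002451 and A = 0.04950.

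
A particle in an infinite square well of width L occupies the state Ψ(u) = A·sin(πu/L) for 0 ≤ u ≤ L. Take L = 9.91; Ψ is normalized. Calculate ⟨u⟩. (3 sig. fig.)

⟨u⟩ ≈ 4.96

⟨u⟩ = ∫ u |Ψ|² du over the full domain.
Using sin²θ = (1 − cos 2θ)/2, the ratio of the moment integral to the normalization integral gives ⟨u⟩ = L/2.
Putting L = 9.91 gives 4.955.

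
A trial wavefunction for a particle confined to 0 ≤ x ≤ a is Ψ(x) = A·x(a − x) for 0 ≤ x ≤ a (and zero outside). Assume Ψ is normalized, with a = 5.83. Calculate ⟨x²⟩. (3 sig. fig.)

By definition ⟨x²⟩ = ∫ x^2 |Ψ(x)|² dx.
Since the A² factors cancel between numerator and denominator, ⟨x²⟩ = 2·a^2/7.
With a = 5.83, ⟨x^2⟩ = 9.711.

⟨x^2⟩ ≈ 9.71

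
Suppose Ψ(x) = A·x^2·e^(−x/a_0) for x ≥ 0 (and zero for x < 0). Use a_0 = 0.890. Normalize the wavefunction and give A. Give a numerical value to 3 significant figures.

A ≈ 1.55

The normalization condition is ∫|Ψ|² dx = 1 from 0 to ∞.
Carrying out the integral gives A² · 3·a_0^5/4.
Plugging in a_0 = 0.890 yields A = 1.545.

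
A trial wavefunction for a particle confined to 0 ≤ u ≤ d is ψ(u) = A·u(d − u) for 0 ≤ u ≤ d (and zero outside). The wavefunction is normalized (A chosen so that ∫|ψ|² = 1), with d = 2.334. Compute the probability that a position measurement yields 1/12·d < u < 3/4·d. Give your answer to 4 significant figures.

P ≈ 0.8914

P = ∫_{1/12·d}^{3/4·d} |ψ(u)|² du.
Since A² = 1/(d^5/30), this is the region integral divided by the full normalization integral.
Let t = u/d; then A² and the length scale cancel, so P = ∫_{1/12}^{3/4} t^2·(1 - t)^2 dt ÷ ∫_{0}^{1} t^2·(1 - t)^2 dt.
Using ∫ t^2·(1 - t)^2 dt = t^3·(6·t^2 - 15·t + 10)/30, the numerator is ≈ 0.0297132 and the denominator is 1/30.
Taking the ratio, P = 4621/5184.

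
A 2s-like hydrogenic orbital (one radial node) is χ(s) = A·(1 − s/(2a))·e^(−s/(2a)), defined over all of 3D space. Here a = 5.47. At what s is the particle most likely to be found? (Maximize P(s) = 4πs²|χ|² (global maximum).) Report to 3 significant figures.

s ≈ 28.6

The maximum of P(s) = 4πs²|χ|² occurs where its derivative vanishes.
This gives s = a·(√(5) + 3).
With a = 5.47, the most probable radial distance is 28.64.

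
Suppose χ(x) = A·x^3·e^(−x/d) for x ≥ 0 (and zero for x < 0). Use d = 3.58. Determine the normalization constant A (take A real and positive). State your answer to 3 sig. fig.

A ≈ 0.00486

The normalization condition is ∫|χ|² dx = 1 from 0 to ∞.
With χ = A·x^3·e^(−x/d), the integral evaluates to A²·[45·d^7/8].
Hence A² = 1/[45·d^7/8].
Substituting d = 3.58 gives A² = 0.00002359, so A = 0.004857.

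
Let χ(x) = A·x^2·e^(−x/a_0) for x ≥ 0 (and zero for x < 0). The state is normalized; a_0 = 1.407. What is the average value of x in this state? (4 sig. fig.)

⟨x⟩ ≈ 3.518

By definition ⟨x⟩ = ∫ x |χ(x)|² dx.
With ∫₀^∞ x^5 e^(−αx) dx = 5!/α^6, the ratio of the moment integral to the normalization integral gives ⟨x⟩ = 5·a_0/2.
Putting a_0 = 1.407 gives 3.5175.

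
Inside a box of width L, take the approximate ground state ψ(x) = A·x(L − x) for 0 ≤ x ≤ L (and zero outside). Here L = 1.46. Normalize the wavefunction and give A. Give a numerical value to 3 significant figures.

A ≈ 2.13

Require ∫ |ψ|² dx = 1 over the whole domain.
Expanding the polynomial and integrating term by term, carrying out the integral gives A² · L^5/30.
Hence A² = 1/[L^5/30].
Substituting L = 1.46 gives A² = 4.522, so A = 2.127.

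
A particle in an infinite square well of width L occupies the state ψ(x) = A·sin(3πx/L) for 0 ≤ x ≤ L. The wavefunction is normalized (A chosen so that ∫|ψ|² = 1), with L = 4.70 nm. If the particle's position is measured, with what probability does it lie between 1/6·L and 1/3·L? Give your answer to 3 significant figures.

P = ∫_{1/6·L}^{1/3·L} |ψ(x)|² dx.
With A² fixed by ∫|ψ|² = 1, i.e. A² = (L/2)^(−1), substitute and integrate.
Let u = x/L; then A² and the length scale cancel, so P = ∫_{1/6}^{1/3} sin(3·π·u)^2 du ÷ ∫_{0}^{1} sin(3·π·u)^2 du.
Using ∫ sin(3·π·u)^2 du = u/2 - sin(6·π·u)/(12·π), the numerator is 1/12 and the denominator is 1/2.
The result is P = 1/6.

P ≈ 0.167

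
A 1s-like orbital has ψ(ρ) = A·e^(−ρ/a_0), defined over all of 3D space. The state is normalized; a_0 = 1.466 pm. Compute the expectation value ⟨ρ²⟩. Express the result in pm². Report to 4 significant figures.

⟨ρ^2⟩ ≈ 6.447 pm^2

By definition ⟨ρ²⟩ = ∫ ρ^2 |ψ(ρ)|² 4πρ² dρ.
Using ∫₀^∞ ρⁿ e^(−αρ) dρ = n!/αⁿ⁺¹, the ratio of the moment integral to the normalization integral gives ⟨ρ²⟩ = 3·a_0^2.
With a_0 = 1.466, ⟨ρ^2⟩ = 6.4475.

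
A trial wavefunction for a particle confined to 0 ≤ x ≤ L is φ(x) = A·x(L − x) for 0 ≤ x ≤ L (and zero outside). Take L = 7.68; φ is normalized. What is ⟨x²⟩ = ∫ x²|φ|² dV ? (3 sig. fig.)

By definition ⟨x²⟩ = ∫ x^2 |φ(x)|² dx.
Expanding the polynomial and integrating term by term, evaluating both integrals, ⟨x²⟩ = 2·L^2/7.
With L = 7.68, ⟨x^2⟩ = 16.85.

⟨x^2⟩ ≈ 16.9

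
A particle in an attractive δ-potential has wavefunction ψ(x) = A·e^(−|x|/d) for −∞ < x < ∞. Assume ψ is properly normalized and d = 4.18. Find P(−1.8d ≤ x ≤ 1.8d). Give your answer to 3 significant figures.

P ≈ 0.973

P = ∫_{−1.8d}^{1.8d} |ψ(x)|² dx.
Since A² = 1/(d), this is the region integral divided by the full normalization integral.
By symmetry take twice the x ≥ 0 contribution in numerator and denominator; the 2's cancel. In terms of u = x/d (A² and the length scale cancel between numerator and denominator), P = [∫_{0}^{1.8} e^(-2·u) du] / [∫_{0}^{∞} e^(-2·u) du].
An antiderivative of e^(-2·u) is -e^(-2·u)/2; evaluating from 0 to 1.8 gives 1/2 - e^(-18/5)/2, while the full integral is 1/2.
The result is P = 0.9727.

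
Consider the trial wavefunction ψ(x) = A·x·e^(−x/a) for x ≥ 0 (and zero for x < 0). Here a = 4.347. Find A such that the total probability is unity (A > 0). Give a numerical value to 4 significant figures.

A ≈ 0.2207

Require ∫ |ψ|² dx = 1 over the whole domain.
∫|ψ|² dx = A²·(a^3/4).
So A² = (a^3/4)^(−1).
With a = 4.347: A² = 0.048696 and A = 0.22067.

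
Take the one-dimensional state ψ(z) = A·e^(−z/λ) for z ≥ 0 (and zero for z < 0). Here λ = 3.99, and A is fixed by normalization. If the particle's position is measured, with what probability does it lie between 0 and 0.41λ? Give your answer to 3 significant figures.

P ≈ 0.560

|ψ|² is the probability density, so P = ∫_{0}^{0.41λ} |ψ|² dz.
With A² fixed by ∫|ψ|² = 1, i.e. A² = (λ/2)^(−1), substitute and integrate.
In terms of u = z/λ (A² and the length scale cancel between numerator and denominator), P = [∫_{0}^{0.41} e^(-2·u) du] / [∫_{0}^{∞} e^(-2·u) du].
With ∫ e^(-2·u) du = -e^(-2·u)/2 + C, the region integral is 1/2 - e^(-41/50)/2 and the full one is 1/2.
This works out to P = 0.5596.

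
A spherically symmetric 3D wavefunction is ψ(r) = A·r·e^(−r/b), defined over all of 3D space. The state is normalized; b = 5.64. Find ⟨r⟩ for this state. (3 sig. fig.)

⟨r⟩ ≈ 14.1

By definition ⟨r⟩ = ∫ r |ψ(r)|² 4πr² dr.
Recall ∫₀^∞ r^m e^(−r/β) dr = m!·β^(m+1), evaluating both integrals, ⟨r⟩ = 5·b/2.
With b = 5.64, ⟨r⟩ = 14.10.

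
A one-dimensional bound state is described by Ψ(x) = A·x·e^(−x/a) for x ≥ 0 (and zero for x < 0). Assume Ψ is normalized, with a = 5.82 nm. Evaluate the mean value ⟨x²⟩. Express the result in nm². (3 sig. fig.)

⟨x^2⟩ ≈ 102 nm^2

The expectation value is the |Ψ|²-weighted average of x^2: ∫ x^2|Ψ|² dx.
Since the A² factors cancel between numerator and denominator, ⟨x²⟩ = 3·a^2.
With a = 5.82, ⟨x^2⟩ = 101.6.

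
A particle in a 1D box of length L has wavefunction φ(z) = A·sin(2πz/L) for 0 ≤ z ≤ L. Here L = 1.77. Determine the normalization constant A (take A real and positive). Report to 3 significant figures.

Require ∫ |φ|² dz = 1 over the whole domain.
Carrying out the integral gives A² · L/2.
Hence A² = 1/[L/2].
With L = 1.77: A² = 1.130 and A = 1.063.

A ≈ 1.06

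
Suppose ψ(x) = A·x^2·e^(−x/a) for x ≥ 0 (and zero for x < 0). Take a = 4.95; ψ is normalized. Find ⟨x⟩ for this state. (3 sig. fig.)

⟨x⟩ ≈ 12.4

The expectation value is the |ψ|²-weighted average of x: ∫ x|ψ|² dx.
Using ∫₀^∞ xⁿ e^(−αx) dx = n!/αⁿ⁺¹, the ratio of the moment integral to the normalization integral gives ⟨x⟩ = 5·a/2.
Putting a = 4.95 gives 12.38.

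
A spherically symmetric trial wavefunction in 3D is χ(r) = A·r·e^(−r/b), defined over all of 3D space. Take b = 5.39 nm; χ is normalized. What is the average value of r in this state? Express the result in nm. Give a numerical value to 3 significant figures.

⟨r⟩ ≈ 13.5 nm

⟨r⟩ = ∫ r |χ|² 4πr² dr over the full domain.
Using ∫₀^∞ rⁿ e^(−αr) dr = n!/αⁿ⁺¹, evaluating both integrals, ⟨r⟩ = 5·b/2.
With b = 5.39, ⟨r⟩ = 13.48.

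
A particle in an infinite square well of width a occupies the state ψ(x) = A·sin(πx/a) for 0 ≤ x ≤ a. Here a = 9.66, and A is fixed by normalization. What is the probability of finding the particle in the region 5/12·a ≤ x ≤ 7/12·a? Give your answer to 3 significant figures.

The probability is P = ∫ |ψ|² dx over [5/12·a, 7/12·a].
With A² fixed by ∫|ψ|² = 1, i.e. A² = (a/2)^(−1), substitute and integrate.
Substituting u = x/a, A² and the length scale cancel in the ratio: P = ∫_{5/12}^{7/12} sin(π·u)^2 du / ∫_{0}^{1} sin(π·u)^2 du.
An antiderivative of sin(π·u)^2 is u/2 - sin(2·π·u)/(4·π); evaluating from 5/12 to 7/12 gives 1/(4·π) + 1/12, while the full integral is 1/2.
This works out to P = (3 + π)/(6·π).

P ≈ 0.326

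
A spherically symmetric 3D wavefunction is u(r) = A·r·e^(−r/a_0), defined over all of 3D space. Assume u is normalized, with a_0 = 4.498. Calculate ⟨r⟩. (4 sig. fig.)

⟨r⟩ ≈ 11.25

⟨r⟩ = ∫ r |u|² 4πr² dr over the full domain.
Using ∫₀^∞ rⁿ e^(−αr) dr = n!/αⁿ⁺¹, evaluating both integrals, ⟨r⟩ = 5·a_0/2.
Putting a_0 = 4.498 gives 11.245.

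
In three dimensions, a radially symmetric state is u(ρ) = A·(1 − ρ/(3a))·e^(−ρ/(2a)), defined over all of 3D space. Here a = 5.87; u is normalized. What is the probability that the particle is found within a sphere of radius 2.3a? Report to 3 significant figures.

P ≈ 0.343

With dV = 4πρ²dρ, the probability is ∫|u|² dV over ρ ≤ 2.3a.
The full normalization integral is A²·[8·π·a^3/3] = 1, fixing A².
Substituting t = ρ/a, A², 4π and the length scale all cancel in the ratio: P = ∫_{0}^{2.3} t^2·(1 - t/3)^2·e^(-t) dt / ∫_{0}^{∞} t^2·(1 - t/3)^2·e^(-t) dt.
An antiderivative of t^2·(1 - t/3)^2·e^(-t) is (-t^4 + 2·t^3 - 3·t^2 - 6·t - 6)·e^(-t)/9; evaluating from 0 to 2.3 gives ≈ 0.22865, while the full integral is 2/3.
The region integral divided by the full integral gives P = 0.3430.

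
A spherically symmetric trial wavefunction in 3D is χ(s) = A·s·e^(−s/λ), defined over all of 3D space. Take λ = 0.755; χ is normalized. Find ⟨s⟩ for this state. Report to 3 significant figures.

⟨s⟩ = ∫ s |χ|² 4πs² ds over the full domain.
The ratio of the moment integral to the normalization integral gives ⟨s⟩ = 5·λ/2.
With λ = 0.755, ⟨s⟩ = 1.888.

⟨s⟩ ≈ 1.89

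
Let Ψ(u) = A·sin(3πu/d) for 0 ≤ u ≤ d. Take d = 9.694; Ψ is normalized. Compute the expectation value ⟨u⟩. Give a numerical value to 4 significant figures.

⟨u⟩ ≈ 4.847

By definition ⟨u⟩ = ∫ u |Ψ(u)|² du.
Using sin²θ = (1 − cos 2θ)/2, the ratio of the moment integral to the normalization integral gives ⟨u⟩ = d/2.
With d = 9.694, ⟨u⟩ = 4.8470.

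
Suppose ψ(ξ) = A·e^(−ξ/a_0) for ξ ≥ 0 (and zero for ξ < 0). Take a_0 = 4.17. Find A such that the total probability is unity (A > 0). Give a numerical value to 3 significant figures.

A ≈ 0.693

The normalization condition is ∫|ψ|² dξ = 1 from 0 to ∞.
Using ∫₀^∞ ξⁿ e^(−αξ) dξ = n!/αⁿ⁺¹, with ψ = A·e^(−ξ/a_0), the integral evaluates to A²·[a_0/2].
So A² = (a_0/2)^(−1).
With a_0 = 4.17: A² = 0.4796 and A = 0.6925.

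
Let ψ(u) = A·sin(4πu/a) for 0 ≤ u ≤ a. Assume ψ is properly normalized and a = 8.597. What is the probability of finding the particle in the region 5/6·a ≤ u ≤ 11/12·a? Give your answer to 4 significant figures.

P ≈ 0.1522

The probability is P = ∫ |ψ|² du over [5/6·a, 11/12·a].
With A² fixed by ∫|ψ|² = 1, i.e. A² = (a/2)^(−1), substitute and integrate.
In terms of t = u/a (A² and the length scale cancel between numerator and denominator), P = [∫_{5/6}^{11/12} sin(4·π·t)^2 dt] / [∫_{0}^{1} sin(4·π·t)^2 dt].
Using ∫ sin(4·π·t)^2 dt = t/2 - sin(4·π·t)·cos(4·π·t)/(8·π), the numerator is √(3)/(16·π) + 1/24 and the denominator is 1/2.
The result is P = (√(3)/8 + π/12)/π.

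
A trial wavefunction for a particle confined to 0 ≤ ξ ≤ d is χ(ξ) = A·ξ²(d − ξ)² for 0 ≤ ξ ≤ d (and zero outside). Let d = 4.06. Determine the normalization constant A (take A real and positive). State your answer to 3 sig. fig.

The normalization condition is ∫|χ|² dξ = 1 from 0 to d.
Expanding the polynomial and integrating term by term, the integral (without the A² prefactor) comes out to d^9/630.
Hence A² = 1/[d^9/630].
Substituting d = 4.06 gives A² = 0.002102, so A = 0.04585.

A ≈ 0.0458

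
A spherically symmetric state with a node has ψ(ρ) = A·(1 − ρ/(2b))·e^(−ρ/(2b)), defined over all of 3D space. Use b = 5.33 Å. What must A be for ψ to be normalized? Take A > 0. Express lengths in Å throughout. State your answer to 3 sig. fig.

A ≈ 0.0162 Å^(-3/2)

The normalization condition is ∫|ψ|² 4πρ² dρ = 1 from 0 to ∞.
In 3D with spherical symmetry the volume element is 4πρ² dρ.
∫|ψ|² 4πρ² dρ = A²·(8·π·b^3).
So A² = (8·π·b^3)^(−1).
Plugging in b = 5.33 yields A = 0.01621.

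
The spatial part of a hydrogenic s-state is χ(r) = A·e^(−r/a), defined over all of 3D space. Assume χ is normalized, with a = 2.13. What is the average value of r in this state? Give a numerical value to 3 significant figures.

⟨r⟩ ≈ 3.20

The expectation value is the |χ|²-weighted average of r: ∫ r|χ|² 4πr² dr.
Evaluating both integrals, ⟨r⟩ = 3·a/2.
With a = 2.13, ⟨r⟩ = 3.195.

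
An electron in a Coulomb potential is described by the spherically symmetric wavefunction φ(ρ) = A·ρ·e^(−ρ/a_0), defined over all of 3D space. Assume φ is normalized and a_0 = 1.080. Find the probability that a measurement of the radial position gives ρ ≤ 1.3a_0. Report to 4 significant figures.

With dV = 4πρ²dρ, the probability is ∫|φ|² dV over ρ ≤ 1.3a_0.
A² is fixed by ∫₀^∞ 4πρ²|φ|² dρ = 1, i.e. A² = (3·π·a_0^5)^(−1).
In terms of u = ρ/a_0 (A², 4π and the length scale all cancel between numerator and denominator), P = [∫_{0}^{1.3} u^4·e^(-2·u) du] / [∫_{0}^{∞} u^4·e^(-2·u) du].
Using ∫ u^4·e^(-2·u) du = -(u^4/2 + u^3 + 3·u^2/2 + 3·u/2 + 3/4)·e^(-2·u), the numerator is ≈ 0.0919324 and the denominator is 3/4.
This evaluates to P = 0.12258.

P ≈ 0.1226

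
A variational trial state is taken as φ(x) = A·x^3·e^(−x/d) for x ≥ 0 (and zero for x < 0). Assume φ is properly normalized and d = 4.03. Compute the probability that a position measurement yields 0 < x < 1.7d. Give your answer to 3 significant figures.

P ≈ 0.0579

The probability is P = ∫ |φ|² dx over [0, 1.7d].
With A² fixed by ∫|φ|² = 1, i.e. A² = (45·d^7/8)^(−1), substitute and integrate.
Let u = x/d; then A² and the length scale cancel, so P = ∫_{0}^{1.7} u^6·e^(-2·u) du ÷ ∫_{0}^{∞} u^6·e^(-2·u) du.
An antiderivative of u^6·e^(-2·u) is -(4·u^6 + 12·u^5 + 30·u^4 + 60·u^3 + 90·u^2 + 90·u + 45)·e^(-2·u)/8; evaluating from 0 to 1.7 gives ≈ 0.32542, while the full integral is 45/8.
Evaluating gives P = 0.05785.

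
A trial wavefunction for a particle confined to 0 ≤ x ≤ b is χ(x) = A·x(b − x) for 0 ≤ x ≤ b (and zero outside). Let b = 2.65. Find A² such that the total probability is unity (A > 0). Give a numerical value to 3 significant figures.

The normalization condition is ∫|χ|² dx = 1 from 0 to b.
∫|χ|² dx = A²·(b^5/30).
Hence A² = 1/[b^5/30].
Plugging in b = 2.65 yields A = 0.4791.

A^2 ≈ 0.230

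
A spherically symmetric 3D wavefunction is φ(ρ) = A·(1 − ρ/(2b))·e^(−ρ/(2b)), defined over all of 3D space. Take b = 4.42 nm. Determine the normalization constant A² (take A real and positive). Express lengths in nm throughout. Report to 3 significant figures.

A^2 ≈ 0.000461 nm^(-3)

We need A² ∫|f|² 4πρ² dρ = 1, taking the integral from 0 to ∞.
The angular integral contributes 4π, leaving ∫₀^∞ ρ²|φ|² dρ.
Using ∫₀^∞ ρⁿ e^(−αρ) dρ = n!/αⁿ⁺¹, carrying out the integral gives A² · 8·π·b^3.
Setting this equal to 1 gives A² = 1/(8·π·b^3).
Plugging in b = 4.42 yields A = 0.02147.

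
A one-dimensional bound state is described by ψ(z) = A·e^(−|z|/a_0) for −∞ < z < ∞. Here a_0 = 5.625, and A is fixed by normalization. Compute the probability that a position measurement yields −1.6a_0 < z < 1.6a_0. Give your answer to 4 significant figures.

P ≈ 0.9592

P = ∫_{−1.6a_0}^{1.6a_0} |ψ(z)|² dz.
The normalization integral ∫|ψ|²dz over the whole domain equals a_0·A², and A² cancels in the ratio.
Both integrals are even about z = 0, so only the z ≥ 0 halves are needed (the factors of 2 cancel). Substituting u = z/a_0, A² and the length scale cancel in the ratio: P = ∫_{0}^{1.6} e^(-2·u) du / ∫_{0}^{∞} e^(-2·u) du.
With ∫ e^(-2·u) du = -e^(-2·u)/2 + C, the region integral is 1/2 - e^(-16/5)/2 and the full one is 1/2.
This works out to P = 0.95924.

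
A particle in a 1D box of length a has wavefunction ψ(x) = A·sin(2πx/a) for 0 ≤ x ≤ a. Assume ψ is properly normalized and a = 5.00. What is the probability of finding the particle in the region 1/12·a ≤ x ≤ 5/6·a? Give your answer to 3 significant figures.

P ≈ 0.888

P = ∫_{1/12·a}^{5/6·a} |ψ(x)|² dx.
Since A² = 1/(a/2), this is the region integral divided by the full normalization integral.
Substituting u = x/a, A² and the length scale cancel in the ratio: P = ∫_{1/12}^{5/6} sin(2·π·u)^2 du / ∫_{0}^{1} sin(2·π·u)^2 du.
With ∫ sin(2·π·u)^2 du = u/2 - sin(4·π·u)/(8·π) + C, the region integral is √(3)/(8·π) + 3/8 and the full one is 1/2.
This works out to P = (√(3) + 3·π)/(4·π).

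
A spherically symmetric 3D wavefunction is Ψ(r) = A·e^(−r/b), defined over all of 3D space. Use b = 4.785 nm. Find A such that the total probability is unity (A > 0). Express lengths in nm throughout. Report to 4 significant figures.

The normalization condition is ∫|Ψ|² 4πr² dr = 1 from 0 to ∞.
The angular integral contributes 4π, leaving ∫₀^∞ r²|Ψ|² dr.
Carrying out the integral gives A² · π·b^3.
Plugging in b = 4.785 yields A = 0.053902.

A ≈ 0.05390 nm^(-3/2)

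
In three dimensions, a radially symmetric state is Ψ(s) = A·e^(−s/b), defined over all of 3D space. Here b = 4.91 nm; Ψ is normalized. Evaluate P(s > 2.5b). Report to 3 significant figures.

Integrate the radial probability density 4πs²|Ψ|² over s > 2.5b.
A² is fixed by ∫₀^∞ 4πs²|Ψ|² ds = 1, i.e. A² = (π·b^3)^(−1).
Let u = s/b; then A², 4π and the length scale all cancel, so P = ∫_{2.5}^{∞} u^2·e^(-2·u) du ÷ ∫_{0}^{∞} u^2·e^(-2·u) du.
An antiderivative of u^2·e^(-2·u) is -(2·u^2 + 2·u + 1)·e^(-2·u)/4; evaluating from 2.5 to ∞ gives 37·e^(-5)/8, while the full integral is 1/4.
This evaluates to P = 0.1247.

P ≈ 0.125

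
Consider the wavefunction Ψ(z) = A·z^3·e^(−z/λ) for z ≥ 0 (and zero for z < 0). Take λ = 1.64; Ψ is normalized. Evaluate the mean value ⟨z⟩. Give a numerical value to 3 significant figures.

⟨z⟩ = ∫ z |Ψ|² dz over the full domain.
Evaluating both integrals, ⟨z⟩ = 7·λ/2.
With λ = 1.64, ⟨z⟩ = 5.740.

⟨z⟩ ≈ 5.74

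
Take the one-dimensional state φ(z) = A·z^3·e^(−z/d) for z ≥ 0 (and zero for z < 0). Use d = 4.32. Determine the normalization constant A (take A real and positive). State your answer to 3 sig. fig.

A ≈ 0.00252

Normalization requires ∫|φ|² dz = 1, integrated from 0 to ∞.
The integral (without the A² prefactor) comes out to 45·d^7/8.
Setting this equal to 1 gives A² = 1/(45·d^7/8).
Plugging in d = 4.32 yields A = 0.002516.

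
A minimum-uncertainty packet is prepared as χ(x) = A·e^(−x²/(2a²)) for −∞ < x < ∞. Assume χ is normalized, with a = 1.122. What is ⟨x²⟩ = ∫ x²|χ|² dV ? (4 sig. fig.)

⟨x²⟩ = ∫ x^2 |χ|² dx over the full domain.
Since the A² factors cancel between numerator and denominator, ⟨x²⟩ = a^2/2.
With a = 1.122, ⟨x^2⟩ = 0.62944.

⟨x^2⟩ ≈ 0.6294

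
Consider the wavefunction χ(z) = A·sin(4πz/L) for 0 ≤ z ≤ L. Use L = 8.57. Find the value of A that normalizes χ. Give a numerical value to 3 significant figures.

The normalization condition is ∫|χ|² dz = 1 from 0 to L.
With ∫₀^L sin²(nπz/L) dz = L/2, the integral (without the A² prefactor) comes out to L/2.
So A² = (L/2)^(−1).
Plugging in L = 8.57 yields A = 0.4831.

A ≈ 0.483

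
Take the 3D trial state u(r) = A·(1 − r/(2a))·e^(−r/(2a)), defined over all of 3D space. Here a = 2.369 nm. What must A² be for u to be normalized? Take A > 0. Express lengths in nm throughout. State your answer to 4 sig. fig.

We need A² ∫|f|² 4πr² dr = 1, taking the integral from 0 to ∞.
The angular integral contributes 4π, leaving ∫₀^∞ r²|u|² dr.
∫|u|² 4πr² dr = A²·(8·π·a^3).
Hence A² = 1/[8·π·a^3].
Substituting a = 2.369 gives A² = 0.0029927, so A = 0.054706.

A^2 ≈ 0.002993 nm^(-3)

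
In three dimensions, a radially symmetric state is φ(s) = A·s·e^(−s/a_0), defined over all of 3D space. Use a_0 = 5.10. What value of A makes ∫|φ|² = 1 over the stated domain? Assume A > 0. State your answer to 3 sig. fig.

The normalization condition is ∫|φ|² 4πs² ds = 1 from 0 to ∞.
(Spherical symmetry: dV = 4πs² ds.)
Recall ∫₀^∞ s^m e^(−s/β) ds = m!·β^(m+1), ∫|φ|² 4πs² ds = A²·(3·π·a_0^5).
Setting this equal to 1 gives A² = 1/(3·π·a_0^5).
Substituting a_0 = 5.10 gives A² = 0.00003075, so A = 0.005545.

A ≈ 0.00555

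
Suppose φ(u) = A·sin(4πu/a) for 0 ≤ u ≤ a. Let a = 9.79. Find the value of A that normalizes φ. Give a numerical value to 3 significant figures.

A ≈ 0.452

Normalization requires ∫|φ|² du = 1, integrated from 0 to a.
The integral (without the A² prefactor) comes out to a/2.
Plugging in a = 9.79 yields A = 0.4520.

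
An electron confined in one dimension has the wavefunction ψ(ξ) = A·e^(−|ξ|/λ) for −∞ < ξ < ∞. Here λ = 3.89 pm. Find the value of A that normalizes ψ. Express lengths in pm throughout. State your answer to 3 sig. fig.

A ≈ 0.507 pm^(-1/2)

Normalization requires ∫|ψ|² dξ = 1, integrated from −∞ to ∞.
With ∫₀^∞ ξ^0 e^(−αξ) dξ = 0!/α^1, the integral (without the A² prefactor) comes out to λ.
So A² = (λ)^(−1).
Substituting λ = 3.89 gives A² = 0.2571, so A = 0.5070.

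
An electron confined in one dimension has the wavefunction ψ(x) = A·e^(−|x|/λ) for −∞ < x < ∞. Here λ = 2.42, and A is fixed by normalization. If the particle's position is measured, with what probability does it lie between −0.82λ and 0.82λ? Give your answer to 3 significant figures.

|ψ|² is the probability density, so P = ∫_{−0.82λ}^{0.82λ} |ψ|² dx.
With A² fixed by ∫|ψ|² = 1, i.e. A² = (λ)^(−1), substitute and integrate.
Both integrals are even about x = 0, so only the x ≥ 0 halves are needed (the factors of 2 cancel). Let u = x/λ; then A² and the length scale cancel, so P = ∫_{0}^{0.82} e^(-2·u) du ÷ ∫_{0}^{∞} e^(-2·u) du.
An antiderivative of e^(-2·u) is -e^(-2·u)/2; evaluating from 0 to 0.82 gives 1/2 - e^(-41/25)/2, while the full integral is 1/2.
Taking the ratio, P = 0.8060.

P ≈ 0.806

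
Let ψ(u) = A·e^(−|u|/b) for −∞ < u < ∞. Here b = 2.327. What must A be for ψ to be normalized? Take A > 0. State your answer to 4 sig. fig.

A ≈ 0.6555

We need A² ∫|f|² du = 1, taking the integral from −∞ to ∞.
∫|ψ|² du = A²·(b).
Hence A² = 1/[b].
Plugging in b = 2.327 yields A = 0.65554.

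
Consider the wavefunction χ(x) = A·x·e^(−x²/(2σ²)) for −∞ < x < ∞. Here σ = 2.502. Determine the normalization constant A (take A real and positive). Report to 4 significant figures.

A ≈ 0.2684

Normalization requires ∫|χ|² dx = 1, integrated from −∞ to ∞.
Carrying out the integral gives A² · √(π)·σ^3/2.
So A² = (√(π)·σ^3/2)^(−1).
Substituting σ = 2.502 gives A² = 0.072043, so A = 0.26841.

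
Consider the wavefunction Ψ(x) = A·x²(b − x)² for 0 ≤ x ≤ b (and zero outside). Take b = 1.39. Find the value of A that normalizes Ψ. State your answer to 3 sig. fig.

A ≈ 5.70

We need A² ∫|f|² dx = 1, taking the integral from 0 to b.
Carrying out the integral gives A² · b^9/630.
With b = 1.39: A² = 32.52 and A = 5.703.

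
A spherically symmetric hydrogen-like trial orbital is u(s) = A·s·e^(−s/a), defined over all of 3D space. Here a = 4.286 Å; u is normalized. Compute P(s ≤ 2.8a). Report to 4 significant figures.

P ≈ 0.6578

With dV = 4πs²ds, the probability is ∫|u|² dV over s ≤ 2.8a.
A² is fixed by ∫₀^∞ 4πs²|u|² ds = 1, i.e. A² = (3·π·a^5)^(−1).
Substituting t = s/a, A², 4π and the length scale all cancel in the ratio: P = ∫_{0}^{2.8} t^4·e^(-2·t) dt / ∫_{0}^{∞} t^4·e^(-2·t) dt.
With ∫ t^4·e^(-2·t) dt = -(t^4/2 + t^3 + 3·t^2/2 + 3·t/2 + 3/4)·e^(-2·t) + C, the region integral is ≈ 0.493387 and the full one is 3/4.
This evaluates to P = 0.65785.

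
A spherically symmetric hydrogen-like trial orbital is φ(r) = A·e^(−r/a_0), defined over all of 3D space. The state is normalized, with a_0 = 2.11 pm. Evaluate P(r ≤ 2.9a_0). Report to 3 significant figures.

P ≈ 0.928

Integrate the radial probability density 4πr²|φ|² over r ≤ 2.9a_0.
The full normalization integral is A²·[π·a_0^3] = 1, fixing A².
Substituting u = r/a_0, A², 4π and the length scale all cancel in the ratio: P = ∫_{0}^{2.9} u^2·e^(-2·u) du / ∫_{0}^{∞} u^2·e^(-2·u) du.
With ∫ u^2·e^(-2·u) du = -(2·u^2 + 2·u + 1)·e^(-2·u)/4 + C, the region integral is 1/4 - 1181·e^(-29/5)/200 and the full one is 1/4.
The region integral divided by the full integral gives P = 0.9285.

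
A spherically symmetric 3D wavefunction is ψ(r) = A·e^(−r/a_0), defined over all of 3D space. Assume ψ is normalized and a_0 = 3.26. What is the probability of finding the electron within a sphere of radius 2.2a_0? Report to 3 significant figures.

Integrate the radial probability density 4πr²|ψ|² over r ≤ 2.2a_0.
A² is fixed by ∫₀^∞ 4πr²|ψ|² dr = 1, i.e. A² = (π·a_0^3)^(−1).
In terms of u = r/a_0 (A², 4π and the length scale all cancel between numerator and denominator), P = [∫_{0}^{2.2} u^2·e^(-2·u) du] / [∫_{0}^{∞} u^2·e^(-2·u) du].
With ∫ u^2·e^(-2·u) du = -(2·u^2 + 2·u + 1)·e^(-2·u)/4 + C, the region integral is 1/4 - 377·e^(-22/5)/100 and the full one is 1/4.
This evaluates to P = 0.8149.

P ≈ 0.815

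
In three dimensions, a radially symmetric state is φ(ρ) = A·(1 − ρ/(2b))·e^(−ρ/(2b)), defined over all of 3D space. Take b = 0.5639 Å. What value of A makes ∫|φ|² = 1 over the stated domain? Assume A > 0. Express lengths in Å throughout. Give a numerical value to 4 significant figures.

Require ∫ |φ|² 4πρ² dρ = 1 over the whole domain.
With ∫₀^∞ ρ^4 e^(−αρ) dρ = 4!/α^5, carrying out the integral gives A² · 8·π·b^3.
Hence A² = 1/[8·π·b^3].
Plugging in b = 0.5639 yields A = 0.47106.

A ≈ 0.4711 Å^(-3/2)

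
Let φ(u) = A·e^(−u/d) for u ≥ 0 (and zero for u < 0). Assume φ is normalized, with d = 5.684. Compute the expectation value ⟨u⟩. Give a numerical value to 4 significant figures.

⟨u⟩ ≈ 2.842

The expectation value is the |φ|²-weighted average of u: ∫ u|φ|² du.
Evaluating both integrals, ⟨u⟩ = d/2.
Putting d = 5.684 gives 2.8420.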